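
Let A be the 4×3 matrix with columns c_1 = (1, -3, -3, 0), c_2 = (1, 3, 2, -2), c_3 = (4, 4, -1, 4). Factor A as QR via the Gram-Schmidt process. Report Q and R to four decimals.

Q = [[0.2294, 0.6266, 0.5456], [-0.6882, 0.2848, 0.4337], [-0.6882, -0.0759, -0.2518], [0.0000, -0.7215, 0.6715]], R = [[4.3589, -3.2118, -1.1471], [0.0000, 2.7720, 0.8354], [0.0000, 0.0000, 6.8547]]

c_1 = (1, -3, -3, 0); ‖c_1‖ = 4.3589, so q_1 = (0.2294, -0.6882, -0.6882, 0.0000).
q_1·c_2 = 0.2294·1 + (-0.6882)·3 + (-0.6882)·2 + 0.0000·(-2) = -3.2118.
u_2 = c_2 + 3.2118·q_1 = (1.7368, 0.7895, -0.2105, -2.0000).
‖u_2‖ = 2.7720, so q_2 = (0.6266, 0.2848, -0.0759, -0.7215).
q_1·c_3 = 0.2294·4 + (-0.6882)·4 + (-0.6882)·(-1) + 0.0000·4 = -1.1471; q_2·c_3 = 0.6266·4 + 0.2848·4 + (-0.0759)·(-1) + (-0.7215)·4 = 0.8354.
u_3 = c_3 + 1.1471·q_1 − 0.8354·q_2 = (3.7397, 2.9726, -1.7260, 4.6027).
‖u_3‖ = 6.8547, so q_3 = (0.5456, 0.4337, -0.2518, 0.6715).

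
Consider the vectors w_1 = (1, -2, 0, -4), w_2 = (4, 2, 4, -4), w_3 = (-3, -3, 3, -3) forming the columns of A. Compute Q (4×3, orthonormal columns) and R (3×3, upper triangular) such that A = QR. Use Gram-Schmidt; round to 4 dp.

Q = [[0.2182, 0.5132, -0.6606], [-0.4364, 0.5585, -0.2202], [0.0000, 0.6340, 0.7156], [-0.8729, -0.1509, -0.0550]], R = [[4.5826, 3.4915, 3.2733], [0.0000, 6.3095, -0.8604], [0.0000, 0.0000, 4.9543]]

q_1 = w_1/‖w_1‖ = (1, -2, 0, -4)/4.5826 = (0.2182, -0.4364, 0.0000, -0.8729).
r_{12} = q_1·w_2 = 3.4915.
u_2 = w_2 − 3.4915·q_1 = (3.2381, 3.5238, 4.0000, -0.9524).
‖u_2‖ = 6.3095, so q_2 = (0.5132, 0.5585, 0.6340, -0.1509).
r_{13} = q_1·w_3 = 3.2733; r_{23} = q_2·w_3 = -0.8604.
u_3 = w_3 − 3.2733·q_1 + 0.8604·q_2 = (-3.2727, -1.0909, 3.5455, -0.2727).
‖u_3‖ = 4.9543, so q_3 = (-0.6606, -0.2202, 0.7156, -0.0550).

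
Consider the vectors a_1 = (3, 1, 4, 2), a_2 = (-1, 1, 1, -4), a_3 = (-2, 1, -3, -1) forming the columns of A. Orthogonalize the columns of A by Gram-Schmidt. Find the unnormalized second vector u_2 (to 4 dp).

u_2 = (-0.4000, 1.2000, 1.8000, -3.6000)

e_1 = a_1/‖a_1‖ = (3, 1, 4, 2)/5.4772 = (0.5477, 0.1826, 0.7303, 0.3651).
r_{12} = e_1·a_2 = -1.0954.
u_2 = a_2 + 1.0954·e_1 = (-0.4000, 1.2000, 1.8000, -3.6000).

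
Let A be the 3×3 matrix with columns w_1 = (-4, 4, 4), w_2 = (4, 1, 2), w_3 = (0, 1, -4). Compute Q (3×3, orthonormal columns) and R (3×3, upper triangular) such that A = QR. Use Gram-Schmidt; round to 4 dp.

Q = [[-0.5774, 0.8066, 0.1270], [0.5774, 0.2933, 0.7620], [0.5774, 0.5133, -0.6350]], R = [[6.9282, -0.5774, -1.7321], [0.0000, 4.5461, -1.7598], [0.0000, 0.0000, 3.3020]]

w_1 = (-4, 4, 4); ‖w_1‖ = 6.9282, so q_1 = (-0.5774, 0.5774, 0.5774).
q_1·w_2 = (-0.5774)·4 + 0.5774·1 + 0.5774·2 = -0.5774.
u_2 = w_2 + 0.5774·q_1 = (3.6667, 1.3333, 2.3333).
‖u_2‖ = 4.5461, so q_2 = (0.8066, 0.2933, 0.5133).
q_1·w_3 = (-0.5774)·0 + 0.5774·1 + 0.5774·(-4) = -1.7321; q_2·w_3 = 0.8066·0 + 0.2933·1 + 0.5133·(-4) = -1.7598.
u_3 = w_3 + 1.7321·q_1 + 1.7598·q_2 = (0.4194, 2.5161, -2.0968).
‖u_3‖ = 3.3020, so q_3 = (0.1270, 0.7620, -0.6350).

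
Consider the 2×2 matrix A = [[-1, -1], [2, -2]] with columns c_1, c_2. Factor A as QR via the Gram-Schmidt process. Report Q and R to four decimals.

Q = [[-0.4472, -0.8944], [0.8944, -0.4472]], R = [[2.2361, -1.3416], [0.0000, 1.7889]]

c_1 = (-1, 2); ‖c_1‖ = 2.2361, so e_1 = (-0.4472, 0.8944).
e_1·c_2 = (-0.4472)·(-1) + 0.8944·(-2) = -1.3416.
u_2 = c_2 + 1.3416·e_1 = (-1.6000, -0.8000).
‖u_2‖ = 1.7889, so e_2 = (-0.8944, -0.4472).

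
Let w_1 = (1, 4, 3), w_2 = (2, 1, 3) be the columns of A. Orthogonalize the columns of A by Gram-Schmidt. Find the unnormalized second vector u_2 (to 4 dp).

u_2 = (1.4231, -1.3077, 1.2692)

w_1 = (1, 4, 3); ‖w_1‖ = 5.0990, so e_1 = (0.1961, 0.7845, 0.5883).
e_1·w_2 = 0.1961·2 + 0.7845·1 + 0.5883·3 = 2.9417.
u_2 = w_2 − 2.9417·e_1 = (1.4231, -1.3077, 1.2692).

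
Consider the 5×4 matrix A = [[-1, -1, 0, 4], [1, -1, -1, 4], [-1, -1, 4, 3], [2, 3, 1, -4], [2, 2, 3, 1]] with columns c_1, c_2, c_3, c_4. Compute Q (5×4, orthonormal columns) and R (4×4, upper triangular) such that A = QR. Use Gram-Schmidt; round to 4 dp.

Q = [[-0.3015, 0.0000, 0.0552, 0.9262], [0.3015, -0.8944, -0.0147, 0.0210], [-0.3015, 0.0000, 0.8653, -0.2278], [0.6030, 0.4472, -0.0295, 0.0420], [0.6030, 0.0000, 0.4971, 0.2967]], R = [[3.3166, 3.3166, 0.9045, -2.7136], [0.0000, 2.2361, 1.3416, -5.3666], [0.0000, 0.0000, 4.9378, 3.3729], [0.0000, 0.0000, 0.0000, 3.2342]]

q_1 = c_1/‖c_1‖ = (-1, 1, -1, 2, 2)/3.3166 = (-0.3015, 0.3015, -0.3015, 0.6030, 0.6030).
r_{12} = q_1·c_2 = 3.3166.
u_2 = c_2 − 3.3166·q_1 = (0.0000, -2.0000, 0.0000, 1.0000, 0.0000).
‖u_2‖ = 2.2361, so q_2 = (0.0000, -0.8944, 0.0000, 0.4472, 0.0000).
r_{13} = q_1·c_3 = 0.9045; r_{23} = q_2·c_3 = 1.3416.
u_3 = c_3 − 0.9045·q_1 − 1.3416·q_2 = (0.2727, -0.0727, 4.2727, -0.1455, 2.4545).
‖u_3‖ = 4.9378, so q_3 = (0.0552, -0.0147, 0.8653, -0.0295, 0.4971).
r_{14} = q_1·c_4 = -2.7136; r_{24} = q_2·c_4 = -5.3666; r_{34} = q_3·c_4 = 3.3729.
u_4 = c_4 + 2.7136·q_1 + 5.3666·q_2 − 3.3729·q_3 = (2.9955, 0.0679, -0.7368, 0.1357, 0.9597).
‖u_4‖ = 3.2342, so q_4 = (0.9262, 0.0210, -0.2278, 0.0420, 0.2967).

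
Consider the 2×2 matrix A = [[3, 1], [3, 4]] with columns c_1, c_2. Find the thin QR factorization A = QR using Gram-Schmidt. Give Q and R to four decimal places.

Q = [[0.7071, -0.7071], [0.7071, 0.7071]], R = [[4.2426, 3.5355], [0.0000, 2.1213]]

e_1 = c_1/‖c_1‖ = (3, 3)/4.2426 = (0.7071, 0.7071).
r_{12} = e_1·c_2 = 3.5355.
u_2 = c_2 − 3.5355·e_1 = (-1.5000, 1.5000).
‖u_2‖ = 2.1213, so e_2 = (-0.7071, 0.7071).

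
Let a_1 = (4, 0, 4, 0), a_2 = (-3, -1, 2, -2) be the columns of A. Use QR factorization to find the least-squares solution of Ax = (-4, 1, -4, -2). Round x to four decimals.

x = (-0.9786, 0.1714)

q_1 = a_1/‖a_1‖ = (4, 0, 4, 0)/5.6569 = (0.7071, 0.0000, 0.7071, 0.0000).
r_{12} = q_1·a_2 = -0.7071.
u_2 = a_2 + 0.7071·q_1 = (-2.5000, -1.0000, 2.5000, -2.0000).
‖u_2‖ = 4.1833, so q_2 = (-0.5976, -0.2390, 0.5976, -0.4781).
Qᵀb = (-5.6569, 0.7171).
Back-substitute: x_2 = 0.7171/4.1833 = 0.1714.
x_1 = (-5.6569 + 0.7071·0.1714)/5.6569 = -0.9786.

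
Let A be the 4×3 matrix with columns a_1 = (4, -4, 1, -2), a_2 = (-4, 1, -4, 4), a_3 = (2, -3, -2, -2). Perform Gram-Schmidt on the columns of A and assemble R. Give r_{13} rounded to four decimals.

q_1 = a_1/‖a_1‖ = (4, -4, 1, -2)/6.0828 = (0.6576, -0.6576, 0.1644, -0.3288).
r_{13} = q_1·a_3 = 3.6168.

r_{13} = 3.6168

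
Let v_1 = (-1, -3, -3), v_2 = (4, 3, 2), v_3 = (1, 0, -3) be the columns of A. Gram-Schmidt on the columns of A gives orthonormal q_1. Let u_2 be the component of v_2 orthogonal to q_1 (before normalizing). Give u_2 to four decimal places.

v_1 = (-1, -3, -3); ‖v_1‖ = 4.3589, so q_1 = (-0.2294, -0.6882, -0.6882).
q_1·v_2 = (-0.2294)·4 + (-0.6882)·3 + (-0.6882)·2 = -4.3589.
u_2 = v_2 + 4.3589·q_1 = (3.0000, 0.0000, -1.0000).

u_2 = (3.0000, 0.0000, -1.0000)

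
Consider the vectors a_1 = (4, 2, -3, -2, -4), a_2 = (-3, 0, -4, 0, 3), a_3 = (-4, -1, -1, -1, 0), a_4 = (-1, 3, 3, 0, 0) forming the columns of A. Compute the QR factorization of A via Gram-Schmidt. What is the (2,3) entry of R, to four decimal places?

r_{23} = 2.2996

q_1 = a_1/‖a_1‖ = (4, 2, -3, -2, -4)/7.0000 = (0.5714, 0.2857, -0.4286, -0.2857, -0.5714).
r_{12} = q_1·a_2 = -1.7143.
u_2 = a_2 + 1.7143·q_1 = (-2.0204, 0.4898, -4.7347, -0.4898, 2.0204).
‖u_2‖ = 5.5733, so q_2 = (-0.3625, 0.0879, -0.8495, -0.0879, 0.3625).
r_{23} = q_2·a_3 = 2.2996.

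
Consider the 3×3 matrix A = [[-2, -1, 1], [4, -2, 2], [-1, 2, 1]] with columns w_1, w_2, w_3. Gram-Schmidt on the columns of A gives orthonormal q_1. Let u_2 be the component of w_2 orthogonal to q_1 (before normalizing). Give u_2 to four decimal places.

u_2 = (-1.7619, -0.4762, 1.6190)

q_1 = w_1/‖w_1‖ = (-2, 4, -1)/4.5826 = (-0.4364, 0.8729, -0.2182).
r_{12} = q_1·w_2 = -1.7457.
u_2 = w_2 + 1.7457·q_1 = (-1.7619, -0.4762, 1.6190).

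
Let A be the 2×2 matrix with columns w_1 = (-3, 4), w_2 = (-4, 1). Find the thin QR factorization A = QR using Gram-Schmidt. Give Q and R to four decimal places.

e_1 = w_1/‖w_1‖ = (-3, 4)/5.0000 = (-0.6000, 0.8000).
r_{12} = e_1·w_2 = 3.2000.
u_2 = w_2 − 3.2000·e_1 = (-2.0800, -1.5600).
‖u_2‖ = 2.6000, so e_2 = (-0.8000, -0.6000).

Q = [[-0.6000, -0.8000], [0.8000, -0.6000]], R = [[5.0000, 3.2000], [0.0000, 2.6000]]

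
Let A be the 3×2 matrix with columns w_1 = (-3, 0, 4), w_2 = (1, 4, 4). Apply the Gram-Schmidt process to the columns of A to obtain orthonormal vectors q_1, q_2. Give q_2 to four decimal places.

q_2 = (0.4998, 0.7809, 0.3748)

w_1 = (-3, 0, 4); ‖w_1‖ = 5.0000, so q_1 = (-0.6000, 0.0000, 0.8000).
q_1·w_2 = (-0.6000)·1 + 0.0000·4 + 0.8000·4 = 2.6000.
u_2 = w_2 − 2.6000·q_1 = (2.5600, 4.0000, 1.9200).
‖u_2‖ = 5.1225, so q_2 = (0.4998, 0.7809, 0.3748).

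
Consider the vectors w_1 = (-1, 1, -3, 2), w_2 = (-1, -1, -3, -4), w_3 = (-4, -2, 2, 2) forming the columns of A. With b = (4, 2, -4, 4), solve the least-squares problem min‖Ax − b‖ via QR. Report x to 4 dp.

x = (1.2457, -0.6862, -0.9104)

q_1 = w_1/‖w_1‖ = (-1, 1, -3, 2)/3.8730 = (-0.2582, 0.2582, -0.7746, 0.5164).
r_{12} = q_1·w_2 = 0.2582.
u_2 = w_2 − 0.2582·q_1 = (-0.9333, -1.0667, -2.8000, -4.1333).
‖u_2‖ = 5.1897, so q_2 = (-0.1798, -0.2055, -0.5395, -0.7964).
r_{13} = q_1·w_3 = 0.0000; r_{23} = q_2·w_3 = -1.5415.
u_3 = w_3 + 0.0000·q_1 + 1.5415·q_2 = (-4.2772, -2.3168, 1.1683, 0.7723).
‖u_3‖ = 5.0620, so q_3 = (-0.8450, -0.4577, 0.2308, 0.1526).
Qᵀb = (4.6476, -2.1581, -4.6082).
Back-substitute: x_3 = -4.6082/5.0620 = -0.9104.
x_2 = (-2.1581 + 1.5415·(-0.9104))/5.1897 = -0.6862.
x_1 = (4.6476 − 0.2582·(-0.6862) + 0.0000·(-0.9104))/3.8730 = 1.2457.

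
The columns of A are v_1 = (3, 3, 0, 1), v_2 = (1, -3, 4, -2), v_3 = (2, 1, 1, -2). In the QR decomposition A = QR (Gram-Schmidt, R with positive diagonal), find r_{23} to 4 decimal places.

v_1 = (3, 3, 0, 1); ‖v_1‖ = 4.3589, so e_1 = (0.6882, 0.6882, 0.0000, 0.2294).
e_1·v_2 = 0.6882·1 + 0.6882·(-3) + 0.0000·4 + 0.2294·(-2) = -1.8353.
u_2 = v_2 + 1.8353·e_1 = (2.2632, -1.7368, 4.0000, -1.5789).
‖u_2‖ = 5.1606, so e_2 = (0.4385, -0.3366, 0.7751, -0.3060).
r_{23} = e_2·v_3 = 1.9276.

r_{23} = 1.9276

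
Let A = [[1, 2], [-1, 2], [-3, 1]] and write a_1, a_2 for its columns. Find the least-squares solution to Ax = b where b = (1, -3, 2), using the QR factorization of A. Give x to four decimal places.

x = (-0.2667, -0.3111)

q_1 = a_1/‖a_1‖ = (1, -1, -3)/3.3166 = (0.3015, -0.3015, -0.9045).
r_{12} = q_1·a_2 = -0.9045.
u_2 = a_2 + 0.9045·q_1 = (2.2727, 1.7273, 0.1818).
‖u_2‖ = 2.8604, so q_2 = (0.7946, 0.6039, 0.0636).
Qᵀb = (-0.6030, -0.8899).
Back-substitute: x_2 = -0.8899/2.8604 = -0.3111.
x_1 = (-0.6030 + 0.9045·(-0.3111))/3.3166 = -0.2667.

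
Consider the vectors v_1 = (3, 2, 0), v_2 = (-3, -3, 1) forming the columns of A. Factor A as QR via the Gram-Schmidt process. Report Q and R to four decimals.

v_1 = (3, 2, 0); ‖v_1‖ = 3.6056, so q_1 = (0.8321, 0.5547, 0.0000).
q_1·v_2 = 0.8321·(-3) + 0.5547·(-3) + 0.0000·1 = -4.1603.
u_2 = v_2 + 4.1603·q_1 = (0.4615, -0.6923, 1.0000).
‖u_2‖ = 1.3009, so q_2 = (0.3548, -0.5322, 0.7687).

Q = [[0.8321, 0.3548], [0.5547, -0.5322], [0.0000, 0.7687]], R = [[3.6056, -4.1603], [0.0000, 1.3009]]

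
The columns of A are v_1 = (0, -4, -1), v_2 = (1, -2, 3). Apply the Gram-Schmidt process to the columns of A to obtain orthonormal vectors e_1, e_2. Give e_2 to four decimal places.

e_1 = v_1/‖v_1‖ = (0, -4, -1)/4.1231 = (0.0000, -0.9701, -0.2425).
r_{12} = e_1·v_2 = 1.2127.
u_2 = v_2 − 1.2127·e_1 = (1.0000, -0.8235, 3.2941).
‖u_2‖ = 3.5397, so e_2 = (0.2825, -0.2327, 0.9306).

e_2 = (0.2825, -0.2327, 0.9306)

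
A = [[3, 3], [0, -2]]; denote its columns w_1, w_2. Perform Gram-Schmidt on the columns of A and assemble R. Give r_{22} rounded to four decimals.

q_1 = w_1/‖w_1‖ = (3, 0)/3.0000 = (1.0000, 0.0000).
r_{12} = q_1·w_2 = 3.0000.
u_2 = w_2 − 3.0000·q_1 = (0.0000, -2.0000).
r_{22} = ‖u_2‖ = 2.0000.

r_{22} = 2.0000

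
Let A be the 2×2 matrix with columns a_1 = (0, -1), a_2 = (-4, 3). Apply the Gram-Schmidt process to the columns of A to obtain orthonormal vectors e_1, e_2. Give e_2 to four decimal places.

a_1 = (0, -1); ‖a_1‖ = 1.0000, so e_1 = (0.0000, -1.0000).
e_1·a_2 = 0.0000·(-4) + (-1.0000)·3 = -3.0000.
u_2 = a_2 + 3.0000·e_1 = (-4.0000, 0.0000).
‖u_2‖ = 4.0000, so e_2 = (-1.0000, 0.0000).

e_2 = (-1.0000, 0.0000)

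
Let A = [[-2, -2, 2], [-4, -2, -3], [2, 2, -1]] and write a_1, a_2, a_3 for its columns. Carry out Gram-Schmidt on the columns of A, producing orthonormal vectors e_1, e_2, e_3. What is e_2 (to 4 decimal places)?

e_2 = (-0.5774, 0.5774, 0.5774)

a_1 = (-2, -4, 2); ‖a_1‖ = 4.8990, so e_1 = (-0.4082, -0.8165, 0.4082).
e_1·a_2 = (-0.4082)·(-2) + (-0.8165)·(-2) + 0.4082·2 = 3.2660.
u_2 = a_2 − 3.2660·e_1 = (-0.6667, 0.6667, 0.6667).
‖u_2‖ = 1.1547, so e_2 = (-0.5774, 0.5774, 0.5774).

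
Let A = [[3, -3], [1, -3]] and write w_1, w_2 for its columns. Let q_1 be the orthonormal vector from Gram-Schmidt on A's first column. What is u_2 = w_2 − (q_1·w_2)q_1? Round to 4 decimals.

w_1 = (3, 1); ‖w_1‖ = 3.1623, so q_1 = (0.9487, 0.3162).
q_1·w_2 = 0.9487·(-3) + 0.3162·(-3) = -3.7947.
u_2 = w_2 + 3.7947·q_1 = (0.6000, -1.8000).

u_2 = (0.6000, -1.8000)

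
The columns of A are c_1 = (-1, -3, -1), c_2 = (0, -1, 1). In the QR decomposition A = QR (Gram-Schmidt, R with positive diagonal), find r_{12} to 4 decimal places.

r_{12} = 0.6030

e_1 = c_1/‖c_1‖ = (-1, -3, -1)/3.3166 = (-0.3015, -0.9045, -0.3015).
r_{12} = e_1·c_2 = 0.6030.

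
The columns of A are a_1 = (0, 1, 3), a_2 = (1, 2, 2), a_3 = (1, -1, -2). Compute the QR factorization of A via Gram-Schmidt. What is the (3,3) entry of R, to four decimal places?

r_{33} = 0.9806

a_1 = (0, 1, 3); ‖a_1‖ = 3.1623, so q_1 = (0.0000, 0.3162, 0.9487).
q_1·a_2 = 0.0000·1 + 0.3162·2 + 0.9487·2 = 2.5298.
u_2 = a_2 − 2.5298·q_1 = (1.0000, 1.2000, -0.4000).
‖u_2‖ = 1.6125, so q_2 = (0.6202, 0.7442, -0.2481).
q_1·a_3 = 0.0000·1 + 0.3162·(-1) + 0.9487·(-2) = -2.2136; q_2·a_3 = 0.6202·1 + 0.7442·(-1) + (-0.2481)·(-2) = 0.3721.
u_3 = a_3 + 2.2136·q_1 − 0.3721·q_2 = (0.7692, -0.5769, 0.1923).
r_{33} = ‖u_3‖ = 0.9806.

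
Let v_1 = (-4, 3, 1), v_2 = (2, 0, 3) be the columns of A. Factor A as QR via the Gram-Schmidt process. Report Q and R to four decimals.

Q = [[-0.7845, 0.3547], [0.5883, 0.1663], [0.1961, 0.9201]], R = [[5.0990, -0.9806], [0.0000, 3.4696]]

v_1 = (-4, 3, 1); ‖v_1‖ = 5.0990, so e_1 = (-0.7845, 0.5883, 0.1961).
e_1·v_2 = (-0.7845)·2 + 0.5883·0 + 0.1961·3 = -0.9806.
u_2 = v_2 + 0.9806·e_1 = (1.2308, 0.5769, 3.1923).
‖u_2‖ = 3.4696, so e_2 = (0.3547, 0.1663, 0.9201).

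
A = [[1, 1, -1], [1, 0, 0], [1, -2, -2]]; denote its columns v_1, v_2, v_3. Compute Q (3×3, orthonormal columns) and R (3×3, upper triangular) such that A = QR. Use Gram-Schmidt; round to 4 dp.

v_1 = (1, 1, 1); ‖v_1‖ = 1.7321, so q_1 = (0.5774, 0.5774, 0.5774).
q_1·v_2 = 0.5774·1 + 0.5774·0 + 0.5774·(-2) = -0.5774.
u_2 = v_2 + 0.5774·q_1 = (1.3333, 0.3333, -1.6667).
‖u_2‖ = 2.1602, so q_2 = (0.6172, 0.1543, -0.7715).
q_1·v_3 = 0.5774·(-1) + 0.5774·0 + 0.5774·(-2) = -1.7321; q_2·v_3 = 0.6172·(-1) + 0.1543·0 + (-0.7715)·(-2) = 0.9258.
u_3 = v_3 + 1.7321·q_1 − 0.9258·q_2 = (-0.5714, 0.8571, -0.2857).
‖u_3‖ = 1.0690, so q_3 = (-0.5345, 0.8018, -0.2673).

Q = [[0.5774, 0.6172, -0.5345], [0.5774, 0.1543, 0.8018], [0.5774, -0.7715, -0.2673]], R = [[1.7321, -0.5774, -1.7321], [0.0000, 2.1602, 0.9258], [0.0000, 0.0000, 1.0690]]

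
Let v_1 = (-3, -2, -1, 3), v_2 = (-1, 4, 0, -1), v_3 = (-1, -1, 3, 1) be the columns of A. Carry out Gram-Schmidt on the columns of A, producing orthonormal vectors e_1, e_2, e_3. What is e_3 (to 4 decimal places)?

e_3 = (-0.2003, -0.0228, 0.9734, 0.1089)

v_1 = (-3, -2, -1, 3); ‖v_1‖ = 4.7958, so e_1 = (-0.6255, -0.4170, -0.2085, 0.6255).
e_1·v_2 = (-0.6255)·(-1) + (-0.4170)·4 + (-0.2085)·0 + 0.6255·(-1) = -1.6681.
u_2 = v_2 + 1.6681·e_1 = (-2.0435, 3.3043, -0.3478, 0.0435).
‖u_2‖ = 3.9009, so e_2 = (-0.5238, 0.8471, -0.0892, 0.0111).
e_1·v_3 = (-0.6255)·(-1) + (-0.4170)·(-1) + (-0.2085)·3 + 0.6255·1 = 1.0426; e_2·v_3 = (-0.5238)·(-1) + 0.8471·(-1) + (-0.0892)·3 + 0.0111·1 = -0.5796.
u_3 = v_3 − 1.0426·e_1 + 0.5796·e_2 = (-0.6514, -0.0743, 3.1657, 0.3543).
‖u_3‖ = 3.2523, so e_3 = (-0.2003, -0.0228, 0.9734, 0.1089).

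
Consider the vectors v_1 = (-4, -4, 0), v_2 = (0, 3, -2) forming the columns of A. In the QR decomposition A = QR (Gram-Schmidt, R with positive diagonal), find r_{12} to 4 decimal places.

r_{12} = -2.1213

v_1 = (-4, -4, 0); ‖v_1‖ = 5.6569, so q_1 = (-0.7071, -0.7071, 0.0000).
r_{12} = q_1·v_2 = -2.1213.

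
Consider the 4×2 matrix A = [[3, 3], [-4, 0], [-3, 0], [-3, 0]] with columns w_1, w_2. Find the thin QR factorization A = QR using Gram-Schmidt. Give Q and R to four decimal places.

w_1 = (3, -4, -3, -3); ‖w_1‖ = 6.5574, so q_1 = (0.4575, -0.6100, -0.4575, -0.4575).
q_1·w_2 = 0.4575·3 + (-0.6100)·0 + (-0.4575)·0 + (-0.4575)·0 = 1.3725.
u_2 = w_2 − 1.3725·q_1 = (2.3721, 0.8372, 0.6279, 0.6279).
‖u_2‖ = 2.6676, so q_2 = (0.8892, 0.3138, 0.2354, 0.2354).

Q = [[0.4575, 0.8892], [-0.6100, 0.3138], [-0.4575, 0.2354], [-0.4575, 0.2354]], R = [[6.5574, 1.3725], [0.0000, 2.6676]]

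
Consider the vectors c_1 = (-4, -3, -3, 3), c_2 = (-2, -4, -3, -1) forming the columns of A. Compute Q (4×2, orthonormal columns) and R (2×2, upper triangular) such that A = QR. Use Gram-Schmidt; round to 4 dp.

c_1 = (-4, -3, -3, 3); ‖c_1‖ = 6.5574, so e_1 = (-0.6100, -0.4575, -0.4575, 0.4575).
e_1·c_2 = (-0.6100)·(-2) + (-0.4575)·(-4) + (-0.4575)·(-3) + 0.4575·(-1) = 3.9650.
u_2 = c_2 − 3.9650·e_1 = (0.4186, -2.1860, -1.1860, -2.8140).
‖u_2‖ = 3.7788, so e_2 = (0.1108, -0.5785, -0.3139, -0.7447).

Q = [[-0.6100, 0.1108], [-0.4575, -0.5785], [-0.4575, -0.3139], [0.4575, -0.7447]], R = [[6.5574, 3.9650], [0.0000, 3.7788]]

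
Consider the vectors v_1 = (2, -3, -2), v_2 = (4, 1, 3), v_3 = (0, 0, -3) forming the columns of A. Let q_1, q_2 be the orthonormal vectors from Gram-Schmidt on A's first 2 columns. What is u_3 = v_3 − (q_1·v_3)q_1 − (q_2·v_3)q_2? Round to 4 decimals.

v_1 = (2, -3, -2); ‖v_1‖ = 4.1231, so q_1 = (0.4851, -0.7276, -0.4851).
q_1·v_2 = 0.4851·4 + (-0.7276)·1 + (-0.4851)·3 = -0.2425.
u_2 = v_2 + 0.2425·q_1 = (4.1176, 0.8235, 2.8824).
‖u_2‖ = 5.0932, so q_2 = (0.8085, 0.1617, 0.5659).
q_1·v_3 = 0.4851·0 + (-0.7276)·0 + (-0.4851)·(-3) = 1.4552; q_2·v_3 = 0.8085·0 + 0.1617·0 + 0.5659·(-3) = -1.6977.
u_3 = v_3 − 1.4552·q_1 + 1.6977·q_2 = (0.6667, 1.3333, -1.3333).

u_3 = (0.6667, 1.3333, -1.3333)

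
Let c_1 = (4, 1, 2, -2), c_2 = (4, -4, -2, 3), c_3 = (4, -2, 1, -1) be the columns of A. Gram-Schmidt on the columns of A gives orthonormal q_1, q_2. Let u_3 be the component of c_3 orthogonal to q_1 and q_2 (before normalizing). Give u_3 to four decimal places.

u_3 = (-0.3211, -1.1222, 0.4059, -0.7975)

q_1 = c_1/‖c_1‖ = (4, 1, 2, -2)/5.0000 = (0.8000, 0.2000, 0.4000, -0.4000).
r_{12} = q_1·c_2 = 0.4000.
u_2 = c_2 − 0.4000·q_1 = (3.6800, -4.0800, -2.1600, 3.1600).
‖u_2‖ = 6.6963, so q_2 = (0.5496, -0.6093, -0.3226, 0.4719).
r_{13} = q_1·c_3 = 3.6000; r_{23} = q_2·c_3 = 2.6224.
u_3 = c_3 − 3.6000·q_1 − 2.6224·q_2 = (-0.3211, -1.1222, 0.4059, -0.7975).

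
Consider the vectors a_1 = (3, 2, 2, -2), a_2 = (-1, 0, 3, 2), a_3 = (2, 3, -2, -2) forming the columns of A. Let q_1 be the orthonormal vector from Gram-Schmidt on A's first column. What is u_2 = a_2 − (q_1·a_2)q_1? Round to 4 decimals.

u_2 = (-0.8571, 0.0952, 3.0952, 1.9048)

a_1 = (3, 2, 2, -2); ‖a_1‖ = 4.5826, so q_1 = (0.6547, 0.4364, 0.4364, -0.4364).
q_1·a_2 = 0.6547·(-1) + 0.4364·0 + 0.4364·3 + (-0.4364)·2 = -0.2182.
u_2 = a_2 + 0.2182·q_1 = (-0.8571, 0.0952, 3.0952, 1.9048).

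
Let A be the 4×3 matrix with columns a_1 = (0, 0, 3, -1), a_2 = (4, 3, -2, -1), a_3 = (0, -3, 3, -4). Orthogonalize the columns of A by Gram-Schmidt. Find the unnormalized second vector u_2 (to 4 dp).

a_1 = (0, 0, 3, -1); ‖a_1‖ = 3.1623, so q_1 = (0.0000, 0.0000, 0.9487, -0.3162).
q_1·a_2 = 0.0000·4 + 0.0000·3 + 0.9487·(-2) + (-0.3162)·(-1) = -1.5811.
u_2 = a_2 + 1.5811·q_1 = (4.0000, 3.0000, -0.5000, -1.5000).

u_2 = (4.0000, 3.0000, -0.5000, -1.5000)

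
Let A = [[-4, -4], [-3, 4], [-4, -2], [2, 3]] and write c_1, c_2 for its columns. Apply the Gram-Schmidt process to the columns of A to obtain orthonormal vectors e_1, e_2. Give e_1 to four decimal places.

e_1 = c_1/‖c_1‖ = (-4, -3, -4, 2)/6.7082 = (-0.5963, -0.4472, -0.5963, 0.2981).

e_1 = (-0.5963, -0.4472, -0.5963, 0.2981)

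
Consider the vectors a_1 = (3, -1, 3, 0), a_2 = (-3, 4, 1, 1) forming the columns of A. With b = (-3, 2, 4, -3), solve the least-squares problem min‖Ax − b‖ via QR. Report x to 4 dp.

x = (0.5012, 0.8523)

a_1 = (3, -1, 3, 0); ‖a_1‖ = 4.3589, so q_1 = (0.6882, -0.2294, 0.6882, 0.0000).
q_1·a_2 = 0.6882·(-3) + (-0.2294)·4 + 0.6882·1 + 0.0000·1 = -2.2942.
u_2 = a_2 + 2.2942·q_1 = (-1.4211, 3.4737, 2.5789, 1.0000).
‖u_2‖ = 4.6623, so q_2 = (-0.3048, 0.7451, 0.5532, 0.2145).
Qᵀb = (0.2294, 3.9737).
Back-substitute: x_2 = 3.9737/4.6623 = 0.8523.
x_1 = (0.2294 + 2.2942·0.8523)/4.3589 = 0.5012.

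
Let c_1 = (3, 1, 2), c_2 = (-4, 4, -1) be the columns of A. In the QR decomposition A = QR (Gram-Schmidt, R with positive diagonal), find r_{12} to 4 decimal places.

r_{12} = -2.6726

c_1 = (3, 1, 2); ‖c_1‖ = 3.7417, so q_1 = (0.8018, 0.2673, 0.5345).
r_{12} = q_1·c_2 = -2.6726.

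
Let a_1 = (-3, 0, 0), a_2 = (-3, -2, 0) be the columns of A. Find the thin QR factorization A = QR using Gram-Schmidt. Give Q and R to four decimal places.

a_1 = (-3, 0, 0); ‖a_1‖ = 3.0000, so q_1 = (-1.0000, 0.0000, 0.0000).
q_1·a_2 = (-1.0000)·(-3) + 0.0000·(-2) + 0.0000·0 = 3.0000.
u_2 = a_2 − 3.0000·q_1 = (0.0000, -2.0000, 0.0000).
‖u_2‖ = 2.0000, so q_2 = (0.0000, -1.0000, 0.0000).

Q = [[-1.0000, 0.0000], [0.0000, -1.0000], [0.0000, 0.0000]], R = [[3.0000, 3.0000], [0.0000, 2.0000]]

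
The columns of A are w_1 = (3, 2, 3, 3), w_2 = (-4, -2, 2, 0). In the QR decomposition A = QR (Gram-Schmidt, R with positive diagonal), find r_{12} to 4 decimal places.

r_{12} = -1.7961

w_1 = (3, 2, 3, 3); ‖w_1‖ = 5.5678, so q_1 = (0.5388, 0.3592, 0.5388, 0.5388).
r_{12} = q_1·w_2 = -1.7961.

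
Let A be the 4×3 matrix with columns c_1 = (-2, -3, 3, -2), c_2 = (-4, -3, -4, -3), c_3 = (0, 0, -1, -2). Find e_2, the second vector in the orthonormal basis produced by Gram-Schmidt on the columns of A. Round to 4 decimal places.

e_2 = (-0.4683, -0.2570, -0.7825, -0.3198)

c_1 = (-2, -3, 3, -2); ‖c_1‖ = 5.0990, so e_1 = (-0.3922, -0.5883, 0.5883, -0.3922).
e_1·c_2 = (-0.3922)·(-4) + (-0.5883)·(-3) + 0.5883·(-4) + (-0.3922)·(-3) = 2.1573.
u_2 = c_2 − 2.1573·e_1 = (-3.1538, -1.7308, -5.2692, -2.1538).
‖u_2‖ = 6.7340, so e_2 = (-0.4683, -0.2570, -0.7825, -0.3198).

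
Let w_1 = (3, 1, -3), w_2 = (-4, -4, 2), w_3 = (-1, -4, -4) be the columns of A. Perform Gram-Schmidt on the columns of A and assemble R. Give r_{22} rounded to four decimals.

q_1 = w_1/‖w_1‖ = (3, 1, -3)/4.3589 = (0.6882, 0.2294, -0.6882).
r_{12} = q_1·w_2 = -5.0471.
u_2 = w_2 + 5.0471·q_1 = (-0.5263, -2.8421, -1.4737).
r_{22} = ‖u_2‖ = 3.2444.

r_{22} = 3.2444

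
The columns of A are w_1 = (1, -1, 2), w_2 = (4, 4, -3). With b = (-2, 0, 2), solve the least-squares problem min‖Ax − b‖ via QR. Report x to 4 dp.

w_1 = (1, -1, 2); ‖w_1‖ = 2.4495, so e_1 = (0.4082, -0.4082, 0.8165).
e_1·w_2 = 0.4082·4 + (-0.4082)·4 + 0.8165·(-3) = -2.4495.
u_2 = w_2 + 2.4495·e_1 = (5.0000, 3.0000, -1.0000).
‖u_2‖ = 5.9161, so e_2 = (0.8452, 0.5071, -0.1690).
Qᵀb = (0.8165, -2.0284).
Back-substitute: x_2 = -2.0284/5.9161 = -0.3429.
x_1 = (0.8165 + 2.4495·(-0.3429))/2.4495 = -0.0095.

x = (-0.0095, -0.3429)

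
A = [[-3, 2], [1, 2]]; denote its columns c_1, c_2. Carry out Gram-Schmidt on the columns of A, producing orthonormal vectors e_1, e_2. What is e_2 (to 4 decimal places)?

e_2 = (0.3162, 0.9487)

c_1 = (-3, 1); ‖c_1‖ = 3.1623, so e_1 = (-0.9487, 0.3162).
e_1·c_2 = (-0.9487)·2 + 0.3162·2 = -1.2649.
u_2 = c_2 + 1.2649·e_1 = (0.8000, 2.4000).
‖u_2‖ = 2.5298, so e_2 = (0.3162, 0.9487).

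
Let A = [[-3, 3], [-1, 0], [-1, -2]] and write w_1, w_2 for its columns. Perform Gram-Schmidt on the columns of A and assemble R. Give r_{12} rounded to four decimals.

e_1 = w_1/‖w_1‖ = (-3, -1, -1)/3.3166 = (-0.9045, -0.3015, -0.3015).
r_{12} = e_1·w_2 = -2.1106.

r_{12} = -2.1106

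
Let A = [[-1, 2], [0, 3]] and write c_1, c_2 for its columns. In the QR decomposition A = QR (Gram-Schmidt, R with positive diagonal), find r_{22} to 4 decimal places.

r_{22} = 3.0000

e_1 = c_1/‖c_1‖ = (-1, 0)/1.0000 = (-1.0000, 0.0000).
r_{12} = e_1·c_2 = -2.0000.
u_2 = c_2 + 2.0000·e_1 = (0.0000, 3.0000).
r_{22} = ‖u_2‖ = 3.0000.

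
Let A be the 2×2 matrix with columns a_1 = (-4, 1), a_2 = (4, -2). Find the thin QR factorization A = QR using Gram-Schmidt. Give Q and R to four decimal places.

Q = [[-0.9701, -0.2425], [0.2425, -0.9701]], R = [[4.1231, -4.3656], [0.0000, 0.9701]]

a_1 = (-4, 1); ‖a_1‖ = 4.1231, so q_1 = (-0.9701, 0.2425).
q_1·a_2 = (-0.9701)·4 + 0.2425·(-2) = -4.3656.
u_2 = a_2 + 4.3656·q_1 = (-0.2353, -0.9412).
‖u_2‖ = 0.9701, so q_2 = (-0.2425, -0.9701).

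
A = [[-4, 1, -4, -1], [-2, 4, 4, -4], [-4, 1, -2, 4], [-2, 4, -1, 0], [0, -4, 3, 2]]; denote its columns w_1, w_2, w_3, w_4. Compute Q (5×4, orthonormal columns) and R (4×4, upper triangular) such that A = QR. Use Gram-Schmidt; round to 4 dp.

w_1 = (-4, -2, -4, -2, 0); ‖w_1‖ = 6.3246, so e_1 = (-0.6325, -0.3162, -0.6325, -0.3162, 0.0000).
e_1·w_2 = (-0.6325)·1 + (-0.3162)·4 + (-0.6325)·1 + (-0.3162)·4 + 0.0000·(-4) = -3.7947.
u_2 = w_2 + 3.7947·e_1 = (-1.4000, 2.8000, -1.4000, 2.8000, -4.0000).
‖u_2‖ = 5.9666, so e_2 = (-0.2346, 0.4693, -0.2346, 0.4693, -0.6704).
e_1·w_3 = (-0.6325)·(-4) + (-0.3162)·4 + (-0.6325)·(-2) + (-0.3162)·(-1) + 0.0000·3 = 2.8460; e_2·w_3 = (-0.2346)·(-4) + 0.4693·4 + (-0.2346)·(-2) + 0.4693·(-1) + (-0.6704)·3 = 0.8045.
u_3 = w_3 − 2.8460·e_1 − 0.8045·e_2 = (-2.0112, 4.5225, -0.0112, -0.4775, 3.5393).
‖u_3‖ = 6.1035, so e_3 = (-0.3295, 0.7410, -0.0018, -0.0782, 0.5799).
e_1·w_4 = (-0.6325)·(-1) + (-0.3162)·(-4) + (-0.6325)·4 + (-0.3162)·0 + 0.0000·2 = -0.6325; e_2·w_4 = (-0.2346)·(-1) + 0.4693·(-4) + (-0.2346)·4 + 0.4693·0 + (-0.6704)·2 = -3.9218; e_3·w_4 = (-0.3295)·(-1) + 0.7410·(-4) + (-0.0018)·4 + (-0.0782)·0 + 0.5799·2 = -1.4819.
u_4 = w_4 + 0.6325·e_1 + 3.9218·e_2 + 1.4819·e_3 = (-2.8086, -1.2615, 2.6770, 1.5245, 0.2301).
‖u_4‖ = 4.3615, so e_4 = (-0.6439, -0.2892, 0.6138, 0.3495, 0.0528).

Q = [[-0.6325, -0.2346, -0.3295, -0.6439], [-0.3162, 0.4693, 0.7410, -0.2892], [-0.6325, -0.2346, -0.0018, 0.6138], [-0.3162, 0.4693, -0.0782, 0.3495], [0.0000, -0.6704, 0.5799, 0.0528]], R = [[6.3246, -3.7947, 2.8460, -0.6325], [0.0000, 5.9666, 0.8045, -3.9218], [0.0000, 0.0000, 6.1035, -1.4819], [0.0000, 0.0000, 0.0000, 4.3615]]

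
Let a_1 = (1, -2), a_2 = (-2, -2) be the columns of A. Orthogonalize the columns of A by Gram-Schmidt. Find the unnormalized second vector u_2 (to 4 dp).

q_1 = a_1/‖a_1‖ = (1, -2)/2.2361 = (0.4472, -0.8944).
r_{12} = q_1·a_2 = 0.8944.
u_2 = a_2 − 0.8944·q_1 = (-2.4000, -1.2000).

u_2 = (-2.4000, -1.2000)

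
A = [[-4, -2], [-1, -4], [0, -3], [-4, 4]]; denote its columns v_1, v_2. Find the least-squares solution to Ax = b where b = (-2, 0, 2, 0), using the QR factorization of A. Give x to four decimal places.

x = (0.2396, -0.0231)

v_1 = (-4, -1, 0, -4); ‖v_1‖ = 5.7446, so q_1 = (-0.6963, -0.1741, 0.0000, -0.6963).
q_1·v_2 = (-0.6963)·(-2) + (-0.1741)·(-4) + 0.0000·(-3) + (-0.6963)·4 = -0.6963.
u_2 = v_2 + 0.6963·q_1 = (-2.4848, -4.1212, -3.0000, 3.5152).
‖u_2‖ = 6.6720, so q_2 = (-0.3724, -0.6177, -0.4496, 0.5269).
Qᵀb = (1.3926, -0.1544).
Back-substitute: x_2 = -0.1544/6.6720 = -0.0231.
x_1 = (1.3926 + 0.6963·(-0.0231))/5.7446 = 0.2396.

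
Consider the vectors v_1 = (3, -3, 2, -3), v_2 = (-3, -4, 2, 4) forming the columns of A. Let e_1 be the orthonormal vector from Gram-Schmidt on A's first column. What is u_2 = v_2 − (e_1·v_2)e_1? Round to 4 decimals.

v_1 = (3, -3, 2, -3); ‖v_1‖ = 5.5678, so e_1 = (0.5388, -0.5388, 0.3592, -0.5388).
e_1·v_2 = 0.5388·(-3) + (-0.5388)·(-4) + 0.3592·2 + (-0.5388)·4 = -0.8980.
u_2 = v_2 + 0.8980·e_1 = (-2.5161, -4.4839, 2.3226, 3.5161).

u_2 = (-2.5161, -4.4839, 2.3226, 3.5161)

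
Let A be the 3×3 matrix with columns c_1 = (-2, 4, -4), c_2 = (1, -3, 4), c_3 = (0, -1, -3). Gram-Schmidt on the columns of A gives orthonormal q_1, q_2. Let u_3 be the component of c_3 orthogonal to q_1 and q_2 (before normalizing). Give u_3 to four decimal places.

c_1 = (-2, 4, -4); ‖c_1‖ = 6.0000, so q_1 = (-0.3333, 0.6667, -0.6667).
q_1·c_2 = (-0.3333)·1 + 0.6667·(-3) + (-0.6667)·4 = -5.0000.
u_2 = c_2 + 5.0000·q_1 = (-0.6667, 0.3333, 0.6667).
‖u_2‖ = 1.0000, so q_2 = (-0.6667, 0.3333, 0.6667).
q_1·c_3 = (-0.3333)·0 + 0.6667·(-1) + (-0.6667)·(-3) = 1.3333; q_2·c_3 = (-0.6667)·0 + 0.3333·(-1) + 0.6667·(-3) = -2.3333.
u_3 = c_3 − 1.3333·q_1 + 2.3333·q_2 = (-1.1111, -1.1111, -0.5556).

u_3 = (-1.1111, -1.1111, -0.5556)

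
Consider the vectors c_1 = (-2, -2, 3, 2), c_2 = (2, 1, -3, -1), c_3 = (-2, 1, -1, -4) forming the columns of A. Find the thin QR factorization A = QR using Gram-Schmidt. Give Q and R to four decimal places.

c_1 = (-2, -2, 3, 2); ‖c_1‖ = 4.5826, so e_1 = (-0.4364, -0.4364, 0.6547, 0.4364).
e_1·c_2 = (-0.4364)·2 + (-0.4364)·1 + 0.6547·(-3) + 0.4364·(-1) = -3.7097.
u_2 = c_2 + 3.7097·e_1 = (0.3810, -0.6190, -0.5714, 0.6190).
‖u_2‖ = 1.1127, so e_2 = (0.3424, -0.5563, -0.5136, 0.5563).
e_1·c_3 = (-0.4364)·(-2) + (-0.4364)·1 + 0.6547·(-1) + 0.4364·(-4) = -1.9640; e_2·c_3 = 0.3424·(-2) + (-0.5563)·1 + (-0.5136)·(-1) + 0.5563·(-4) = -2.9529.
u_3 = c_3 + 1.9640·e_1 + 2.9529·e_2 = (-1.8462, -1.5000, -1.2308, -1.5000).
‖u_3‖ = 3.0697, so e_3 = (-0.6014, -0.4886, -0.4009, -0.4886).

Q = [[-0.4364, 0.3424, -0.6014], [-0.4364, -0.5563, -0.4886], [0.6547, -0.5136, -0.4009], [0.4364, 0.5563, -0.4886]], R = [[4.5826, -3.7097, -1.9640], [0.0000, 1.1127, -2.9529], [0.0000, 0.0000, 3.0697]]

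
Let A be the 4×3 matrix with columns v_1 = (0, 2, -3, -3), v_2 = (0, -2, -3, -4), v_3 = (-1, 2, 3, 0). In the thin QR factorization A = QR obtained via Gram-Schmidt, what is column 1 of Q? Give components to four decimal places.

e_1 = (0.0000, 0.4264, -0.6396, -0.6396)

e_1 = v_1/‖v_1‖ = (0, 2, -3, -3)/4.6904 = (0.0000, 0.4264, -0.6396, -0.6396).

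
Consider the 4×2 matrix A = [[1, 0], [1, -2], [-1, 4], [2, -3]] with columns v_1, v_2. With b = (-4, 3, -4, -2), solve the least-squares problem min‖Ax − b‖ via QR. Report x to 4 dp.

x = (-3.7458, -2.1017)

v_1 = (1, 1, -1, 2); ‖v_1‖ = 2.6458, so e_1 = (0.3780, 0.3780, -0.3780, 0.7559).
e_1·v_2 = 0.3780·0 + 0.3780·(-2) + (-0.3780)·4 + 0.7559·(-3) = -4.5356.
u_2 = v_2 + 4.5356·e_1 = (1.7143, -0.2857, 2.2857, 0.4286).
‖u_2‖ = 2.9032, so e_2 = (0.5905, -0.0984, 0.7873, 0.1476).
Qᵀb = (-0.3780, -6.1016).
Back-substitute: x_2 = -6.1016/2.9032 = -2.1017.
x_1 = (-0.3780 + 4.5356·(-2.1017))/2.6458 = -3.7458.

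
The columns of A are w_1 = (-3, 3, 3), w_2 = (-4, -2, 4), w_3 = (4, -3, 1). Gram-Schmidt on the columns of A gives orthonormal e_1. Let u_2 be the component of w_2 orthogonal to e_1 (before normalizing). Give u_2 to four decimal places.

w_1 = (-3, 3, 3); ‖w_1‖ = 5.1962, so e_1 = (-0.5774, 0.5774, 0.5774).
e_1·w_2 = (-0.5774)·(-4) + 0.5774·(-2) + 0.5774·4 = 3.4641.
u_2 = w_2 − 3.4641·e_1 = (-2.0000, -4.0000, 2.0000).

u_2 = (-2.0000, -4.0000, 2.0000)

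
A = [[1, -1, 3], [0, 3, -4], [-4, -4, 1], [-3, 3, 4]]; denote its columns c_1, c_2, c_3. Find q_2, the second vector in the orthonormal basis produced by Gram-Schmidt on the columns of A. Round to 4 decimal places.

q_2 = (-0.2123, 0.5174, -0.5307, 0.6368)

q_1 = c_1/‖c_1‖ = (1, 0, -4, -3)/5.0990 = (0.1961, 0.0000, -0.7845, -0.5883).
r_{12} = q_1·c_2 = 1.1767.
u_2 = c_2 − 1.1767·q_1 = (-1.2308, 3.0000, -3.0769, 3.6923).
‖u_2‖ = 5.7979, so q_2 = (-0.2123, 0.5174, -0.5307, 0.6368).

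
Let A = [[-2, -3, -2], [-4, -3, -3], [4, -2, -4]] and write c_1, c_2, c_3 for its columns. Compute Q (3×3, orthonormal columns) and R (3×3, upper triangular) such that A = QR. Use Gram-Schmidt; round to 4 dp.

q_1 = c_1/‖c_1‖ = (-2, -4, 4)/6.0000 = (-0.3333, -0.6667, 0.6667).
r_{12} = q_1·c_2 = 1.6667.
u_2 = c_2 − 1.6667·q_1 = (-2.4444, -1.8889, -3.1111).
‖u_2‖ = 4.3843, so q_2 = (-0.5575, -0.4308, -0.7096).
r_{13} = q_1·c_3 = 0.0000; r_{23} = q_2·c_3 = 5.2460.
u_3 = c_3 + 0.0000·q_1 − 5.2460·q_2 = (0.9249, -0.7399, -0.2775).
‖u_3‖ = 1.2165, so q_3 = (0.7603, -0.6082, -0.2281).

Q = [[-0.3333, -0.5575, 0.7603], [-0.6667, -0.4308, -0.6082], [0.6667, -0.7096, -0.2281]], R = [[6.0000, 1.6667, 0.0000], [0.0000, 4.3843, 5.2460], [0.0000, 0.0000, 1.2165]]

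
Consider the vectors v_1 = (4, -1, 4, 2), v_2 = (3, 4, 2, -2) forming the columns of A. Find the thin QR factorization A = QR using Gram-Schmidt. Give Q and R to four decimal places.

Q = [[0.6576, 0.3156], [-0.1644, 0.8015], [0.6576, 0.1302], [0.3288, -0.4909]], R = [[6.0828, 1.9728], [0.0000, 5.3952]]

v_1 = (4, -1, 4, 2); ‖v_1‖ = 6.0828, so e_1 = (0.6576, -0.1644, 0.6576, 0.3288).
e_1·v_2 = 0.6576·3 + (-0.1644)·4 + 0.6576·2 + 0.3288·(-2) = 1.9728.
u_2 = v_2 − 1.9728·e_1 = (1.7027, 4.3243, 0.7027, -2.6486).
‖u_2‖ = 5.3952, so e_2 = (0.3156, 0.8015, 0.1302, -0.4909).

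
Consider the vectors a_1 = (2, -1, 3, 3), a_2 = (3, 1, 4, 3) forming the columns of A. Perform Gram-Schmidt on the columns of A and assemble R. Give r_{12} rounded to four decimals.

r_{12} = 5.4214

a_1 = (2, -1, 3, 3); ‖a_1‖ = 4.7958, so q_1 = (0.4170, -0.2085, 0.6255, 0.6255).
r_{12} = q_1·a_2 = 5.4214.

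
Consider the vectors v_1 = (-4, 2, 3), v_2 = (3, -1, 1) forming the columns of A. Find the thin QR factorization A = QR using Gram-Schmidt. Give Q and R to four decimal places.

e_1 = v_1/‖v_1‖ = (-4, 2, 3)/5.3852 = (-0.7428, 0.3714, 0.5571).
r_{12} = e_1·v_2 = -2.0426.
u_2 = v_2 + 2.0426·e_1 = (1.4828, -0.2414, 2.1379).
‖u_2‖ = 2.6130, so e_2 = (0.5675, -0.0924, 0.8182).

Q = [[-0.7428, 0.5675], [0.3714, -0.0924], [0.5571, 0.8182]], R = [[5.3852, -2.0426], [0.0000, 2.6130]]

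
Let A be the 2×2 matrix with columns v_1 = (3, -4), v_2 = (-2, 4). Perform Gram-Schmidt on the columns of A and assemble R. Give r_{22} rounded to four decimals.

r_{22} = 0.8000

e_1 = v_1/‖v_1‖ = (3, -4)/5.0000 = (0.6000, -0.8000).
r_{12} = e_1·v_2 = -4.4000.
u_2 = v_2 + 4.4000·e_1 = (0.6400, 0.4800).
r_{22} = ‖u_2‖ = 0.8000.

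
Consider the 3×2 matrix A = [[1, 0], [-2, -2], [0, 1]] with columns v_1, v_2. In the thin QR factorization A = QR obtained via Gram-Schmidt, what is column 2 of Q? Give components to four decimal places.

q_2 = (-0.5963, -0.2981, 0.7454)

v_1 = (1, -2, 0); ‖v_1‖ = 2.2361, so q_1 = (0.4472, -0.8944, 0.0000).
q_1·v_2 = 0.4472·0 + (-0.8944)·(-2) + 0.0000·1 = 1.7889.
u_2 = v_2 − 1.7889·q_1 = (-0.8000, -0.4000, 1.0000).
‖u_2‖ = 1.3416, so q_2 = (-0.5963, -0.2981, 0.7454).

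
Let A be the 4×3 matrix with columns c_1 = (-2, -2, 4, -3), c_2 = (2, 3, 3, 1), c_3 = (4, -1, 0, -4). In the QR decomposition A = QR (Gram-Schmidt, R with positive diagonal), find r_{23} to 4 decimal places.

c_1 = (-2, -2, 4, -3); ‖c_1‖ = 5.7446, so q_1 = (-0.3482, -0.3482, 0.6963, -0.5222).
q_1·c_2 = (-0.3482)·2 + (-0.3482)·3 + 0.6963·3 + (-0.5222)·1 = -0.1741.
u_2 = c_2 + 0.1741·q_1 = (1.9394, 2.9394, 3.1212, 0.9091).
‖u_2‖ = 4.7927, so q_2 = (0.4047, 0.6133, 0.6512, 0.1897).
r_{23} = q_2·c_3 = 0.2466.

r_{23} = 0.2466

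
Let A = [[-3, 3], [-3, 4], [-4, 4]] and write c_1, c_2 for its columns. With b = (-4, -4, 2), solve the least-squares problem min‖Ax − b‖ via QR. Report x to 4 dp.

c_1 = (-3, -3, -4); ‖c_1‖ = 5.8310, so e_1 = (-0.5145, -0.5145, -0.6860).
e_1·c_2 = (-0.5145)·3 + (-0.5145)·4 + (-0.6860)·4 = -6.3454.
u_2 = c_2 + 6.3454·e_1 = (-0.2647, 0.7353, -0.3529).
‖u_2‖ = 0.8575, so e_2 = (-0.3087, 0.8575, -0.4116).
Qᵀb = (2.7440, -3.0184).
Back-substitute: x_2 = -3.0184/0.8575 = -3.5200.
x_1 = (2.7440 + 6.3454·(-3.5200))/5.8310 = -3.3600.

x = (-3.3600, -3.5200)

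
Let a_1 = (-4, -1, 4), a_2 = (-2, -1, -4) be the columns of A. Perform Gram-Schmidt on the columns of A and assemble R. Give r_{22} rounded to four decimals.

a_1 = (-4, -1, 4); ‖a_1‖ = 5.7446, so e_1 = (-0.6963, -0.1741, 0.6963).
e_1·a_2 = (-0.6963)·(-2) + (-0.1741)·(-1) + 0.6963·(-4) = -1.2185.
u_2 = a_2 + 1.2185·e_1 = (-2.8485, -1.2121, -3.1515).
r_{22} = ‖u_2‖ = 4.4176.

r_{22} = 4.4176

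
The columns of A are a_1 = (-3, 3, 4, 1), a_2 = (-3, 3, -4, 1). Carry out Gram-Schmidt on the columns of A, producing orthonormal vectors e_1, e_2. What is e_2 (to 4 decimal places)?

a_1 = (-3, 3, 4, 1); ‖a_1‖ = 5.9161, so e_1 = (-0.5071, 0.5071, 0.6761, 0.1690).
e_1·a_2 = (-0.5071)·(-3) + 0.5071·3 + 0.6761·(-4) + 0.1690·1 = 0.5071.
u_2 = a_2 − 0.5071·e_1 = (-2.7429, 2.7429, -4.3429, 0.9143).
‖u_2‖ = 5.8943, so e_2 = (-0.4653, 0.4653, -0.7368, 0.1551).

e_2 = (-0.4653, 0.4653, -0.7368, 0.1551)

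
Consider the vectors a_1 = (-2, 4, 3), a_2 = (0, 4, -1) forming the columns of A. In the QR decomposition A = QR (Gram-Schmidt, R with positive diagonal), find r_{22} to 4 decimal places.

a_1 = (-2, 4, 3); ‖a_1‖ = 5.3852, so e_1 = (-0.3714, 0.7428, 0.5571).
e_1·a_2 = (-0.3714)·0 + 0.7428·4 + 0.5571·(-1) = 2.4140.
u_2 = a_2 − 2.4140·e_1 = (0.8966, 2.2069, -2.3448).
r_{22} = ‖u_2‖ = 3.3425.

r_{22} = 3.3425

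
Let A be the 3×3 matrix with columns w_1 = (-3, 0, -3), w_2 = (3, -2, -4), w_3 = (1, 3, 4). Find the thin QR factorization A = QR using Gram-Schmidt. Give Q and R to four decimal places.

Q = [[-0.7071, 0.6556, 0.2649], [0.0000, -0.3746, 0.9272], [-0.7071, -0.6556, -0.2649]], R = [[4.2426, 0.7071, -3.5355], [0.0000, 5.3385, -3.0907], [0.0000, 0.0000, 1.9868]]

e_1 = w_1/‖w_1‖ = (-3, 0, -3)/4.2426 = (-0.7071, 0.0000, -0.7071).
r_{12} = e_1·w_2 = 0.7071.
u_2 = w_2 − 0.7071·e_1 = (3.5000, -2.0000, -3.5000).
‖u_2‖ = 5.3385, so e_2 = (0.6556, -0.3746, -0.6556).
r_{13} = e_1·w_3 = -3.5355; r_{23} = e_2·w_3 = -3.0907.
u_3 = w_3 + 3.5355·e_1 + 3.0907·e_2 = (0.5263, 1.8421, -0.5263).
‖u_3‖ = 1.9868, so e_3 = (0.2649, 0.9272, -0.2649).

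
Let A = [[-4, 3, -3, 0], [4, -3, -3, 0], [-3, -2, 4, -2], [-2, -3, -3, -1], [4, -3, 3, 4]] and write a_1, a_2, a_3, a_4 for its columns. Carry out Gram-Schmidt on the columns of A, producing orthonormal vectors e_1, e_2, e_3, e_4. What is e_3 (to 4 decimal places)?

e_3 = (-0.3302, -0.5152, 0.5225, -0.4935, 0.3302)

e_1 = a_1/‖a_1‖ = (-4, 4, -3, -2, 4)/7.8102 = (-0.5121, 0.5121, -0.3841, -0.2561, 0.5121).
r_{12} = e_1·a_2 = -3.0729.
u_2 = a_2 + 3.0729·e_1 = (1.4262, -1.4262, -3.1803, -3.7869, -1.4262).
‖u_2‖ = 5.5279, so e_2 = (0.2580, -0.2580, -0.5753, -0.6851, -0.2580).
r_{13} = e_1·a_3 = 0.7682; r_{23} = e_2·a_3 = -1.0202.
u_3 = a_3 − 0.7682·e_1 + 1.0202·e_2 = (-2.3433, -3.6567, 3.7082, -3.5021, 2.3433).
‖u_3‖ = 7.0971, so e_3 = (-0.3302, -0.5152, 0.5225, -0.4935, 0.3302).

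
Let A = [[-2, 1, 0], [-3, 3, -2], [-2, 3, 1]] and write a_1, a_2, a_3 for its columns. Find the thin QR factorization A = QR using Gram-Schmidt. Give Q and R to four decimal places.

a_1 = (-2, -3, -2); ‖a_1‖ = 4.1231, so q_1 = (-0.4851, -0.7276, -0.4851).
q_1·a_2 = (-0.4851)·1 + (-0.7276)·3 + (-0.4851)·3 = -4.1231.
u_2 = a_2 + 4.1231·q_1 = (-1.0000, 0.0000, 1.0000).
‖u_2‖ = 1.4142, so q_2 = (-0.7071, 0.0000, 0.7071).
q_1·a_3 = (-0.4851)·0 + (-0.7276)·(-2) + (-0.4851)·1 = 0.9701; q_2·a_3 = (-0.7071)·0 + 0.0000·(-2) + 0.7071·1 = 0.7071.
u_3 = a_3 − 0.9701·q_1 − 0.7071·q_2 = (0.9706, -1.2941, 0.9706).
‖u_3‖ = 1.8865, so q_3 = (0.5145, -0.6860, 0.5145).

Q = [[-0.4851, -0.7071, 0.5145], [-0.7276, 0.0000, -0.6860], [-0.4851, 0.7071, 0.5145]], R = [[4.1231, -4.1231, 0.9701], [0.0000, 1.4142, 0.7071], [0.0000, 0.0000, 1.8865]]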